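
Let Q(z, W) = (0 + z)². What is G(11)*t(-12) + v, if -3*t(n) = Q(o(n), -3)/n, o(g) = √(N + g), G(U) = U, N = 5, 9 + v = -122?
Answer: -4793/36 ≈ -133.14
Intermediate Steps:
v = -131 (v = -9 - 122 = -131)
o(g) = √(5 + g)
Q(z, W) = z²
t(n) = -(5 + n)/(3*n) (t(n) = -(√(5 + n))²/(3*n) = -(5 + n)/(3*n))
G(11)*t(-12) + v = 11*((⅓)*(-5 - 1*(-12))/(-12)) - 131 = 11*((⅓)*(-1/12)*(-5 + 12)) - 131 = 11*((⅓)*(-1/12)*7) - 131 = 11*(-7/36) - 131 = -77/36 - 131 = -4793/36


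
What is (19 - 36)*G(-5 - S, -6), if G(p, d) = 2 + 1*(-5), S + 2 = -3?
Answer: 51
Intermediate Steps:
S = -5 (S = -2 - 3 = -5)
G(p, d) = -3 (G(p, d) = 2 - 5 = -3)
(19 - 36)*G(-5 - S, -6) = (19 - 36)*(-3) = -17*(-3) = 51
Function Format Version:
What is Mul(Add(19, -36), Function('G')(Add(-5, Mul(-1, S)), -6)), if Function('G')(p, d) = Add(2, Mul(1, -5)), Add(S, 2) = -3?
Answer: 51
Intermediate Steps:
S = -5 (S = Add(-2, -3) = -5)
Function('G')(p, d) = -3 (Function('G')(p, d) = Add(2, -5) = -3)
Mul(Add(19, -36), Function('G')(Add(-5, Mul(-1, S)), -6)) = Mul(Add(19, -36), -3) = Mul(-17, -3) = 51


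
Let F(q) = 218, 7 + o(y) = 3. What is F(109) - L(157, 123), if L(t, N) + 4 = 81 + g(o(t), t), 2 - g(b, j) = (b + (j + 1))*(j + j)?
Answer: 48495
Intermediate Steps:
o(y) = -4 (o(y) = -7 + 3 = -4)
g(b, j) = 2 - 2*j*(1 + b + j) (g(b, j) = 2 - (b + (j + 1))*(j + j) = 2 - (b + (1 + j))*2*j = 2 - (1 + b + j)*2*j = 2 - 2*j*(1 + b + j))
L(t, N) = 79 - 2*t**2 + 6*t (L(t, N) = -4 + (81 + (2 - 2*t - 2*t**2 - 2*(-4)*t)) = -4 + (81 + (2 - 2*t - 2*t**2 + 8*t)) = -4 + (81 + (2 - 2*t**2 + 6*t)) = -4 + (83 - 2*t**2 + 6*t) = 79 - 2*t**2 + 6*t)
F(109) - L(157, 123) = 218 - (79 - 2*157**2 + 6*157) = 218 - (79 - 2*24649 + 942) = 218 - (79 - 49298 + 942) = 218 - 1*(-48277) = 218 + 48277 = 48495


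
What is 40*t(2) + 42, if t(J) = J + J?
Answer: 202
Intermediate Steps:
t(J) = 2*J
40*t(2) + 42 = 40*(2*2) + 42 = 40*4 + 42 = 160 + 42 = 202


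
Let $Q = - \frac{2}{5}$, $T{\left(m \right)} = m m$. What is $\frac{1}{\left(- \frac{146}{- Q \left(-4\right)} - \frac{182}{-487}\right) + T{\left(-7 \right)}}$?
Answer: $\frac{1948}{273935} \approx 0.0071112$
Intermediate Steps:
$T{\left(m \right)} = m^{2}$
$Q = - \frac{2}{5}$ ($Q = \left(-2\right) \frac{1}{5} = - \frac{2}{5} \approx -0.4$)
$\frac{1}{\left(- \frac{146}{- Q \left(-4\right)} - \frac{182}{-487}\right) + T{\left(-7 \right)}} = \frac{1}{\left(- \frac{146}{\left(-1\right) \left(- \frac{2}{5}\right) \left(-4\right)} - \frac{182}{-487}\right) + \left(-7\right)^{2}} = \frac{1}{\left(- \frac{146}{\frac{2}{5} \left(-4\right)} - - \frac{182}{487}\right) + 49} = \frac{1}{\left(- \frac{146}{- \frac{8}{5}} + \frac{182}{487}\right) + 49} = \frac{1}{\left(\left(-146\right) \left(- \frac{5}{8}\right) + \frac{182}{487}\right) + 49} = \frac{1}{\left(\frac{365}{4} + \frac{182}{487}\right) + 49} = \frac{1}{\frac{178483}{1948} + 49} = \frac{1}{\frac{273935}{1948}} = \frac{1948}{273935}$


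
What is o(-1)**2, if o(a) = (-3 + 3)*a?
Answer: 0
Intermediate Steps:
o(a) = 0 (o(a) = 0*a = 0)
o(-1)**2 = 0**2 = 0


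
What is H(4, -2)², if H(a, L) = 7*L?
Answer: 196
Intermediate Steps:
H(4, -2)² = (7*(-2))² = (-14)² = 196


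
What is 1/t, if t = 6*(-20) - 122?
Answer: -1/242 ≈ -0.0041322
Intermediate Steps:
t = -242 (t = -120 - 122 = -242)
1/t = 1/(-242) = -1/242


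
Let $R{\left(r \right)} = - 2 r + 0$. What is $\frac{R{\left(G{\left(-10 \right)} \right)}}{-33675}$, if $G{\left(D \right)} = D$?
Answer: $- \frac{4}{6735} \approx -0.00059391$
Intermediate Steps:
$R{\left(r \right)} = - 2 r$
$\frac{R{\left(G{\left(-10 \right)} \right)}}{-33675} = \frac{\left(-2\right) \left(-10\right)}{-33675} = 20 \left(- \frac{1}{33675}\right) = - \frac{4}{6735}$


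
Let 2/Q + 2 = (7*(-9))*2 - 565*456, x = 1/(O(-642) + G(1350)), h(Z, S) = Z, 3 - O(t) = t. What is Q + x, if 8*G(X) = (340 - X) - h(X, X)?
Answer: 9181/3222100 ≈ 0.0028494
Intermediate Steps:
O(t) = 3 - t
G(X) = 85/2 - X/4 (G(X) = ((340 - X) - X)/8 = (340 - 2*X)/8 = 85/2 - X/4)
x = 1/350 (x = 1/((3 - 1*(-642)) + (85/2 - ¼*1350)) = 1/((3 + 642) + (85/2 - 675/2)) = 1/(645 - 295) = 1/350 ≈ 0.0028571)
Q = -1/128884 (Q = 2/(-2 + ((7*(-9))*2 - 565*456)) = 2/(-2 + (-63*2 - 257640)) = 2/(-2 + (-126 - 257640)) = 2/(-2 - 257766) = 2/(-257768) = 2*(-1/257768) = -1/128884 ≈ -7.7589e-6)
Q + x = -1/128884 + 1/350 = 9181/3222100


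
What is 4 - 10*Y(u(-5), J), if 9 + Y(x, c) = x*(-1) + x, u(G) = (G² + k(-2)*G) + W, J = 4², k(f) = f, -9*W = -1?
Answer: 94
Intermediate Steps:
W = ⅑ (W = -⅑*(-1) = ⅑ ≈ 0.11111)
J = 16
u(G) = ⅑ + G² - 2*G (u(G) = (G² - 2*G) + ⅑ = ⅑ + G² - 2*G)
Y(x, c) = -9 (Y(x, c) = -9 + (x*(-1) + x) = -9 + (-x + x) = -9 + 0 = -9)
4 - 10*Y(u(-5), J) = 4 - 10*(-9) = 4 + 90 = 94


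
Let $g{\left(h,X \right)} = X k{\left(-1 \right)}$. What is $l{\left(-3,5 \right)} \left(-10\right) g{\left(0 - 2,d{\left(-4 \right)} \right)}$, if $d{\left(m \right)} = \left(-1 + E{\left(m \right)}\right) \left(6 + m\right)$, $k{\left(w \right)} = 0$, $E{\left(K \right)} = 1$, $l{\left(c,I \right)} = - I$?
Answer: $0$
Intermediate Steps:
$d{\left(m \right)} = 0$ ($d{\left(m \right)} = \left(-1 + 1\right) \left(6 + m\right) = 0 \left(6 + m\right) = 0$)
$g{\left(h,X \right)} = 0$ ($g{\left(h,X \right)} = X 0 = 0$)
$l{\left(-3,5 \right)} \left(-10\right) g{\left(0 - 2,d{\left(-4 \right)} \right)} = \left(-1\right) 5 \left(-10\right) 0 = \left(-5\right) \left(-10\right) 0 = 50 \cdot 0 = 0$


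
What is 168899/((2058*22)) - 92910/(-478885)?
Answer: 1547087105/394218132 ≈ 3.9244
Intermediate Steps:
168899/((2058*22)) - 92910/(-478885) = 168899/45276 - 92910*(-1/478885) = 168899*(1/45276) + 18582/95777 = 168899/45276 + 18582/95777 = 1547087105/394218132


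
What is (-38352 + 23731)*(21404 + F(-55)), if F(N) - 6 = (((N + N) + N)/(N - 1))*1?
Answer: -17532406625/56 ≈ -3.1308e+8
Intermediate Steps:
F(N) = 6 + 3*N/(-1 + N) (F(N) = 6 + (((N + N) + N)/(N - 1))*1 = 6 + ((2*N + N)/(-1 + N))*1 = 6 + ((3*N)/(-1 + N))*1 = 6 + (3*N/(-1 + N))*1 = 6 + 3*N/(-1 + N))
(-38352 + 23731)*(21404 + F(-55)) = (-38352 + 23731)*(21404 + 3*(-2 + 3*(-55))/(-1 - 55)) = -14621*(21404 + 3*(-2 - 165)/(-56)) = -14621*(21404 + 3*(-1/56)*(-167)) = -14621*(21404 + 501/56) = -14621*1199125/56 = -17532406625/56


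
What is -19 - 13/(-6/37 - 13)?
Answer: -8772/487 ≈ -18.012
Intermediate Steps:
-19 - 13/(-6/37 - 13) = -19 - 13/(-487/37) = -19 - 13*(-37/487) = -19 + 481/487 = -8772/487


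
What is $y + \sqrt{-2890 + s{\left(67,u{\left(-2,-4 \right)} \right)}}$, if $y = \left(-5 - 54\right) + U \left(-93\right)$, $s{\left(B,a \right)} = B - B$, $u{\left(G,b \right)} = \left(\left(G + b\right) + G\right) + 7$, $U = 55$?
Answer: $-5174 + 17 i \sqrt{10} \approx -5174.0 + 53.759 i$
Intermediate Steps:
$u{\left(G,b \right)} = 7 + b + 2 G$ ($u{\left(G,b \right)} = \left(b + 2 G\right) + 7 = 7 + b + 2 G$)
$s{\left(B,a \right)} = 0$
$y = -5174$ ($y = \left(-5 - 54\right) + 55 \left(-93\right) = -59 - 5115 = -5174$)
$y + \sqrt{-2890 + s{\left(67,u{\left(-2,-4 \right)} \right)}} = -5174 + \sqrt{-2890 + 0} = -5174 + \sqrt{-2890} = -5174 + 17 i \sqrt{10}$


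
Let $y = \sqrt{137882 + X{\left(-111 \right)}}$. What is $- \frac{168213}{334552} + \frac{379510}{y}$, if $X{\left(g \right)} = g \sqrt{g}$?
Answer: $- \frac{168213}{334552} + \frac{379510}{\sqrt{137882 - 111 i \sqrt{111}}} \approx 1021.5 + 4.3341 i$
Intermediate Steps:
$X{\left(g \right)} = g^{\frac{3}{2}}$
$y = \sqrt{137882 - 111 i \sqrt{111}}$ ($y = \sqrt{137882 + \left(-111\right)^{\frac{3}{2}}} = \sqrt{137882 - 111 i \sqrt{111}} \approx 371.33 - 1.575 i$)
$- \frac{168213}{334552} + \frac{379510}{y} = - \frac{168213}{334552} + \frac{379510}{\sqrt{137882 - 111 i \sqrt{111}}}$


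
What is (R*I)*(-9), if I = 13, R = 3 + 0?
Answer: -351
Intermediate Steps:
R = 3
(R*I)*(-9) = (3*13)*(-9) = 39*(-9) = -351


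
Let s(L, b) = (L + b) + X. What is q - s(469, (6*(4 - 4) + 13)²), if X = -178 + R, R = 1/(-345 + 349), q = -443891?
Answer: -1777405/4 ≈ -4.4435e+5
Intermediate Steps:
R = ¼ (R = 1/4 = ¼ ≈ 0.25000)
X = -711/4 (X = -178 + ¼ = -711/4 ≈ -177.75)
s(L, b) = -711/4 + L + b (s(L, b) = (L + b) - 711/4 = -711/4 + L + b)
q - s(469, (6*(4 - 4) + 13)²) = -443891 - (-711/4 + 469 + (6*(4 - 4) + 13)²) = -443891 - (-711/4 + 469 + (6*0 + 13)²) = -443891 - (-711/4 + 469 + (0 + 13)²) = -443891 - (-711/4 + 469 + 13²) = -443891 - (-711/4 + 469 + 169) = -443891 - 1*1841/4 = -443891 - 1841/4 = -1777405/4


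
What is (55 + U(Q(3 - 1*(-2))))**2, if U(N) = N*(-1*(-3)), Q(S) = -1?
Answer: 2704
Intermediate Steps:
U(N) = 3*N (U(N) = N*3 = 3*N)
(55 + U(Q(3 - 1*(-2))))**2 = (55 + 3*(-1))**2 = (55 - 3)**2 = 52**2 = 2704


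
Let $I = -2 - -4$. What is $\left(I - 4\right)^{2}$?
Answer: $4$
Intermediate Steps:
$I = 2$ ($I = -2 + 4 = 2$)
$\left(I - 4\right)^{2} = \left(2 - 4\right)^{2} = \left(-2\right)^{2} = 4$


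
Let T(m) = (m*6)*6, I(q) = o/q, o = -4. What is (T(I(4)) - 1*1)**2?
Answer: 1369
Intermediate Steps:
I(q) = -4/q
T(m) = 36*m (T(m) = (6*m)*6 = 36*m)
(T(I(4)) - 1*1)**2 = (36*(-4/4) - 1*1)**2 = (36*(-4*1/4) - 1)**2 = (36*(-1) - 1)**2 = (-36 - 1)**2 = (-37)**2 = 1369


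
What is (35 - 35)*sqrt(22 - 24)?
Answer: 0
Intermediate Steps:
(35 - 35)*sqrt(22 - 24) = 0*sqrt(-2) = 0*(I*sqrt(2)) = 0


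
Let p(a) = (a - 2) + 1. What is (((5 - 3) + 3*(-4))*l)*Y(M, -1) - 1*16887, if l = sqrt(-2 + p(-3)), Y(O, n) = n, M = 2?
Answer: -16887 + 10*I*sqrt(6) ≈ -16887.0 + 24.495*I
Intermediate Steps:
p(a) = -1 + a (p(a) = (-2 + a) + 1 = -1 + a)
l = I*sqrt(6) (l = sqrt(-2 + (-1 - 3)) = sqrt(-2 - 4) = sqrt(-6) = I*sqrt(6) ≈ 2.4495*I)
(((5 - 3) + 3*(-4))*l)*Y(M, -1) - 1*16887 = (((5 - 3) + 3*(-4))*(I*sqrt(6)))*(-1) - 1*16887 = ((2 - 12)*(I*sqrt(6)))*(-1) - 16887 = -10*I*sqrt(6)*(-1) - 16887 = 10*I*sqrt(6) - 16887 = -16887 + 10*I*sqrt(6)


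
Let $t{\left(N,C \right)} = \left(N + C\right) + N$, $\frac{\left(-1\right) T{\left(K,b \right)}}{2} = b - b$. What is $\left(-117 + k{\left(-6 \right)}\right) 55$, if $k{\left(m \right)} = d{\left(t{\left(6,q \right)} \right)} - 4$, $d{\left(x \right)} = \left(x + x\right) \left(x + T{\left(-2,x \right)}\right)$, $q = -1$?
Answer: $6655$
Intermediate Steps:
$T{\left(K,b \right)} = 0$ ($T{\left(K,b \right)} = - 2 \left(b - b\right) = \left(-2\right) 0 = 0$)
$t{\left(N,C \right)} = C + 2 N$ ($t{\left(N,C \right)} = \left(C + N\right) + N = C + 2 N$)
$d{\left(x \right)} = 2 x^{2}$ ($d{\left(x \right)} = \left(x + x\right) \left(x + 0\right) = 2 x x = 2 x^{2}$)
$k{\left(m \right)} = 238$ ($k{\left(m \right)} = 2 \left(-1 + 2 \cdot 6\right)^{2} - 4 = 2 \left(-1 + 12\right)^{2} - 4 = 2 \cdot 11^{2} - 4 = 2 \cdot 121 - 4 = 242 - 4 = 238$)
$\left(-117 + k{\left(-6 \right)}\right) 55 = \left(-117 + 238\right) 55 = 121 \cdot 55 = 6655$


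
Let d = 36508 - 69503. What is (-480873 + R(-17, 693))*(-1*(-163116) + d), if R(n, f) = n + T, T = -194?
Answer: -62599131164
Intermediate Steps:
d = -32995
R(n, f) = -194 + n (R(n, f) = n - 194 = -194 + n)
(-480873 + R(-17, 693))*(-1*(-163116) + d) = (-480873 + (-194 - 17))*(-1*(-163116) - 32995) = (-480873 - 211)*(163116 - 32995) = -481084*130121 = -62599131164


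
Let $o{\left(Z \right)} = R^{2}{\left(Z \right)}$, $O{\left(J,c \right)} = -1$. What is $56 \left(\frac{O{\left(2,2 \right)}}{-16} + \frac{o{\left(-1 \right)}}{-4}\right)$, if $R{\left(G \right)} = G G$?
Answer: $- \frac{21}{2} \approx -10.5$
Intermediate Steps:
$R{\left(G \right)} = G^{2}$
$o{\left(Z \right)} = Z^{4}$ ($o{\left(Z \right)} = \left(Z^{2}\right)^{2} = Z^{4}$)
$56 \left(\frac{O{\left(2,2 \right)}}{-16} + \frac{o{\left(-1 \right)}}{-4}\right) = 56 \left(- \frac{1}{-16} + \frac{\left(-1\right)^{4}}{-4}\right) = 56 \left(\left(-1\right) \left(- \frac{1}{16}\right) + 1 \left(- \frac{1}{4}\right)\right) = 56 \left(\frac{1}{16} - \frac{1}{4}\right) = 56 \left(- \frac{3}{16}\right) = - \frac{21}{2}$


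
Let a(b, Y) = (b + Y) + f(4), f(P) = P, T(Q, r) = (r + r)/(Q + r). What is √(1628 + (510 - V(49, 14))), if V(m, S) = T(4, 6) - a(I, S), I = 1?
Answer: √53895/5 ≈ 46.431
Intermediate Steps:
T(Q, r) = 2*r/(Q + r) (T(Q, r) = (2*r)/(Q + r) = 2*r/(Q + r))
a(b, Y) = 4 + Y + b (a(b, Y) = (b + Y) + 4 = (Y + b) + 4 = 4 + Y + b)
V(m, S) = -19/5 - S (V(m, S) = 2*6/(4 + 6) - (4 + S + 1) = 2*6/10 - (5 + S) = 2*6*(⅒) + (-5 - S) = 6/5 + (-5 - S) = -19/5 - S)
√(1628 + (510 - V(49, 14))) = √(1628 + (510 - (-19/5 - 1*14))) = √(1628 + (510 - (-19/5 - 14))) = √(1628 + (510 - 1*(-89/5))) = √(1628 + (510 + 89/5)) = √(1628 + 2639/5) = √(10779/5) = √53895/5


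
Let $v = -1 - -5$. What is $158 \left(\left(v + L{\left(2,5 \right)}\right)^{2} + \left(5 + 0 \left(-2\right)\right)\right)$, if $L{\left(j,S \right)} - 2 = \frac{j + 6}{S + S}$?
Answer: $\frac{202398}{25} \approx 8095.9$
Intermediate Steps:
$L{\left(j,S \right)} = 2 + \frac{6 + j}{2 S}$ ($L{\left(j,S \right)} = 2 + \frac{j + 6}{S + S} = 2 + \frac{6 + j}{2 S}$)
$v = 4$ ($v = -1 + 5 = 4$)
$158 \left(\left(v + L{\left(2,5 \right)}\right)^{2} + \left(5 + 0 \left(-2\right)\right)\right) = 158 \left(\left(4 + \frac{6 + 2 + 4 \cdot 5}{2 \cdot 5}\right)^{2} + \left(5 + 0 \left(-2\right)\right)\right) = 158 \left(\left(4 + \frac{1}{2} \cdot \frac{1}{5} \left(6 + 2 + 20\right)\right)^{2} + \left(5 + 0\right)\right) = 158 \left(\left(4 + \frac{1}{2} \cdot \frac{1}{5} \cdot 28\right)^{2} + 5\right) = 158 \left(\left(4 + \frac{14}{5}\right)^{2} + 5\right) = 158 \left(\left(\frac{34}{5}\right)^{2} + 5\right) = 158 \left(\frac{1156}{25} + 5\right) = 158 \cdot \frac{1281}{25} = \frac{202398}{25}$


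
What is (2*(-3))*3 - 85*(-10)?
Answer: 832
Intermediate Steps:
(2*(-3))*3 - 85*(-10) = -6*3 + 850 = -18 + 850 = 832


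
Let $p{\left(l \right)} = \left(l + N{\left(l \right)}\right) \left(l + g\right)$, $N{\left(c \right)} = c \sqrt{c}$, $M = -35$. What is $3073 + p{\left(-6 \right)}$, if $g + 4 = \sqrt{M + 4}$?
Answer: $3133 + 6 \sqrt{186} - 6 i \sqrt{31} + 60 i \sqrt{6} \approx 3214.8 + 113.56 i$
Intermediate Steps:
$g = -4 + i \sqrt{31}$ ($g = -4 + \sqrt{-35 + 4} = -4 + \sqrt{-31} = -4 + i \sqrt{31} \approx -4.0 + 5.5678 i$)
$N{\left(c \right)} = c^{\frac{3}{2}}$
$p{\left(l \right)} = \left(l + l^{\frac{3}{2}}\right) \left(-4 + l + i \sqrt{31}\right)$ ($p{\left(l \right)} = \left(l + l^{\frac{3}{2}}\right) \left(l - \left(4 - i \sqrt{31}\right)\right) = \left(l + l^{\frac{3}{2}}\right) \left(-4 + l + i \sqrt{31}\right)$)
$3073 + p{\left(-6 \right)} = 3073 + \left(\left(-6\right)^{2} + \left(-6\right)^{\frac{5}{2}} + \left(-6\right)^{\frac{3}{2}} \left(-4 + i \sqrt{31}\right) - - 6 \left(4 - i \sqrt{31}\right)\right) = 3073 + \left(36 + 36 i \sqrt{6} + - 6 i \sqrt{6} \left(-4 + i \sqrt{31}\right) + \left(24 - 6 i \sqrt{31}\right)\right) = 3073 + \left(36 + 36 i \sqrt{6} - 6 i \sqrt{6} \left(-4 + i \sqrt{31}\right) + \left(24 - 6 i \sqrt{31}\right)\right) = 3073 + \left(60 - 6 i \sqrt{31} + 36 i \sqrt{6} - 6 i \sqrt{6} \left(-4 + i \sqrt{31}\right)\right) = 3133 - 6 i \sqrt{31} + 36 i \sqrt{6} - 6 i \sqrt{6} \left(-4 + i \sqrt{31}\right)$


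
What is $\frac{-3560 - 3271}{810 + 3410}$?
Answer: $- \frac{6831}{4220} \approx -1.6187$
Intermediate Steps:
$\frac{-3560 - 3271}{810 + 3410} = - \frac{6831}{4220}$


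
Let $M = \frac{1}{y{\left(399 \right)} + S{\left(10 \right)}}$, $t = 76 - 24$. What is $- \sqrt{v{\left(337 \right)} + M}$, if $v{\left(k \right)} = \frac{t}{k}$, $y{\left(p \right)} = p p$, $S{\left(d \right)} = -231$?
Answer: $- \frac{\sqrt{442875134875530}}{53572890} \approx -0.39282$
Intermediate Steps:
$t = 52$ ($t = 76 - 24 = 52$)
$y{\left(p \right)} = p^{2}$
$v{\left(k \right)} = \frac{52}{k}$
$M = \frac{1}{158970}$ ($M = \frac{1}{399^{2} - 231} = \frac{1}{159201 - 231} = \frac{1}{158970} \approx 6.2905 \cdot 10^{-6}$)
$- \sqrt{v{\left(337 \right)} + M} = - \sqrt{\frac{52}{337} + \frac{1}{158970}} = - \sqrt{\frac{8266777}{53572890}} = - \frac{\sqrt{442875134875530}}{53572890}$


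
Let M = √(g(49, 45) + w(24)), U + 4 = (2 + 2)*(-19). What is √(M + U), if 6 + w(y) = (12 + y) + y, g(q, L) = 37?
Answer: √(-80 + √91) ≈ 8.3941*I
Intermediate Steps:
w(y) = 6 + 2*y (w(y) = -6 + ((12 + y) + y) = -6 + (12 + 2*y) = 6 + 2*y)
U = -80 (U = -4 + (2 + 2)*(-19) = -4 + 4*(-19) = -4 - 76 = -80)
M = √91 (M = √(37 + (6 + 2*24)) = √(37 + (6 + 48)) = √(37 + 54) = √91 ≈ 9.5394)
√(M + U) = √(√91 - 80) = √(-80 + √91)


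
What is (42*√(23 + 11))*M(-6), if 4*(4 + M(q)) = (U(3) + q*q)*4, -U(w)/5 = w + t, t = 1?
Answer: 504*√34 ≈ 2938.8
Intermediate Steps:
U(w) = -5 - 5*w (U(w) = -5*(w + 1) = -5*(1 + w) = -5 - 5*w)
M(q) = -24 + q² (M(q) = -4 + (((-5 - 5*3) + q*q)*4)/4 = -4 + (((-5 - 15) + q²)*4)/4 = -4 + ((-20 + q²)*4)/4 = -4 + (-80 + 4*q²)/4 = -4 + (-20 + q²) = -24 + q²)
(42*√(23 + 11))*M(-6) = (42*√(23 + 11))*(-24 + (-6)²) = (42*√34)*(-24 + 36) = (42*√34)*12 = 504*√34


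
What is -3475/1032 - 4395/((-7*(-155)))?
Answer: -1661203/223944 ≈ -7.4179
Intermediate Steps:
-3475/1032 - 4395/((-7*(-155))) = -3475*1/1032 - 4395/1085 = -3475/1032 - 4395*1/1085 = -3475/1032 - 879/217 = -1661203/223944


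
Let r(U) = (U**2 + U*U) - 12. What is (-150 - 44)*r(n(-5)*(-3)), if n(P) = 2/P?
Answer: 44232/25 ≈ 1769.3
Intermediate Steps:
r(U) = -12 + 2*U**2 (r(U) = (U**2 + U**2) - 12 = 2*U**2 - 12 = -12 + 2*U**2)
(-150 - 44)*r(n(-5)*(-3)) = (-150 - 44)*(-12 + 2*((2/(-5))*(-3))**2) = -194*(-12 + 2*((2*(-1/5))*(-3))**2) = -194*(-12 + 2*(-2/5*(-3))**2) = -194*(-12 + 2*(6/5)**2) = -194*(-12 + 2*(36/25)) = -194*(-12 + 72/25) = -194*(-228/25) = 44232/25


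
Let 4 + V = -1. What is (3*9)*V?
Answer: -135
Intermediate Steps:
V = -5 (V = -4 - 1 = -5)
(3*9)*V = (3*9)*(-5) = 27*(-5) = -135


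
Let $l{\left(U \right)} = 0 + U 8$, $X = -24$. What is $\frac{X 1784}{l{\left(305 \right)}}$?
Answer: $- \frac{5352}{305} \approx -17.548$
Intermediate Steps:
$l{\left(U \right)} = 8 U$ ($l{\left(U \right)} = 0 + 8 U = 8 U$)
$\frac{X 1784}{l{\left(305 \right)}} = \frac{\left(-24\right) 1784}{8 \cdot 305} = - \frac{42816}{2440} = \left(-42816\right) \frac{1}{2440} = - \frac{5352}{305}$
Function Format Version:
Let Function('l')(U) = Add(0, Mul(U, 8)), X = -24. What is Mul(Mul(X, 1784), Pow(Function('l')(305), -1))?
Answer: Rational(-5352, 305) ≈ -17.548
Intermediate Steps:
Function('l')(U) = Mul(8, U) (Function('l')(U) = Add(0, Mul(8, U)) = Mul(8, U))
Mul(Mul(X, 1784), Pow(Function('l')(305), -1)) = Mul(Mul(-24, 1784), Pow(Mul(8, 305), -1)) = Mul(-42816, Pow(2440, -1)) = Mul(-42816, Rational(1, 2440)) = Rational(-5352, 305)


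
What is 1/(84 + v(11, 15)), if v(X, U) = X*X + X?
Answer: 1/216 ≈ 0.0046296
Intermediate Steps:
v(X, U) = X + X² (v(X, U) = X² + X = X + X²)
1/(84 + v(11, 15)) = 1/(84 + 11*(1 + 11)) = 1/(84 + 11*12) = 1/(84 + 132) = 1/216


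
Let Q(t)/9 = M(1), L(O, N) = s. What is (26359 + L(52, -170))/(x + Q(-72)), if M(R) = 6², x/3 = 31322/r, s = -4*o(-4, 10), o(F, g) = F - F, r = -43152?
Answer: 189573928/2314547 ≈ 81.905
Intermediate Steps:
o(F, g) = 0
s = 0 (s = -4*0 = 0)
L(O, N) = 0
x = -15661/7192 (x = 3*(31322/(-43152)) = 3*(31322*(-1/43152)) = 3*(-15661/21576) = -15661/7192 ≈ -2.1776)
M(R) = 36
Q(t) = 324 (Q(t) = 9*36 = 324)
(26359 + L(52, -170))/(x + Q(-72)) = (26359 + 0)/(-15661/7192 + 324) = 26359/(2314547/7192) = 26359*(7192/2314547) = 189573928/2314547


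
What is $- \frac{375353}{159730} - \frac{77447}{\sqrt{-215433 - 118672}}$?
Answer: $- \frac{375353}{159730} + \frac{77447 i \sqrt{334105}}{334105} \approx -2.3499 + 133.99 i$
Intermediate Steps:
$- \frac{375353}{159730} - \frac{77447}{\sqrt{-215433 - 118672}} = \left(-375353\right) \frac{1}{159730} - \frac{77447}{\sqrt{-334105}} = - \frac{375353}{159730} - \frac{77447}{i \sqrt{334105}} = - \frac{375353}{159730} - 77447 \left(- \frac{i \sqrt{334105}}{334105}\right) = - \frac{375353}{159730} + \frac{77447 i \sqrt{334105}}{334105}$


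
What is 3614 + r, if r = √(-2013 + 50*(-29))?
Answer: 3614 + I*√3463 ≈ 3614.0 + 58.847*I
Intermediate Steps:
r = I*√3463 (r = √(-2013 - 1450) = √(-3463) = I*√3463 ≈ 58.847*I)
3614 + r = 3614 + I*√3463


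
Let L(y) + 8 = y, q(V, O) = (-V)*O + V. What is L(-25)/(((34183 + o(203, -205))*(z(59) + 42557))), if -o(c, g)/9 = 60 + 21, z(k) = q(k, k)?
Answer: -11/436407430 ≈ -2.5206e-8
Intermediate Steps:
q(V, O) = V - O*V (q(V, O) = -O*V + V = V - O*V)
z(k) = k*(1 - k)
L(y) = -8 + y
o(c, g) = -729 (o(c, g) = -9*(60 + 21) = -9*81 = -729)
L(-25)/(((34183 + o(203, -205))*(z(59) + 42557))) = (-8 - 25)/(((34183 - 729)*(59*(1 - 1*59) + 42557))) = -33*1/(33454*(59*(1 - 59) + 42557)) = -33*1/(33454*(59*(-58) + 42557)) = -33*1/(33454*(-3422 + 42557)) = -33/(33454*39135) = -33/1309222290 = -33*1/1309222290 = -11/436407430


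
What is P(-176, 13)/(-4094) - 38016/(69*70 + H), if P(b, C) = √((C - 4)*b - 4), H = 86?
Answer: -9504/1229 - I*√397/2047 ≈ -7.7331 - 0.0097337*I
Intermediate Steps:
P(b, C) = √(-4 + b*(-4 + C)) (P(b, C) = √((-4 + C)*b - 4) = √(b*(-4 + C) - 4) = √(-4 + b*(-4 + C)))
P(-176, 13)/(-4094) - 38016/(69*70 + H) = √(-4 - 4*(-176) + 13*(-176))/(-4094) - 38016/(69*70 + 86) = √(-4 + 704 - 2288)*(-1/4094) - 38016/(4830 + 86) = √(-1588)*(-1/4094) - 38016/4916 = (2*I*√397)*(-1/4094) - 38016*1/4916 = -I*√397/2047 - 9504/1229 = -9504/1229 - I*√397/2047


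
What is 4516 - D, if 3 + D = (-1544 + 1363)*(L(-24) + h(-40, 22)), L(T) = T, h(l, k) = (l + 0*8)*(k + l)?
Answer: 130495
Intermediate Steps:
h(l, k) = l*(k + l) (h(l, k) = (l + 0)*(k + l) = l*(k + l))
D = -125979 (D = -3 + (-1544 + 1363)*(-24 - 40*(22 - 40)) = -3 - 181*(-24 - 40*(-18)) = -3 - 181*(-24 + 720) = -3 - 181*696 = -3 - 125976 = -125979)
4516 - D = 4516 - 1*(-125979) = 4516 + 125979 = 130495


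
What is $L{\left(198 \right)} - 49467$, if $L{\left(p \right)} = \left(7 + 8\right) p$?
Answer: $-46497$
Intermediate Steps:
$L{\left(p \right)} = 15 p$
$L{\left(198 \right)} - 49467 = 15 \cdot 198 - 49467 = 2970 - 49467 = -46497$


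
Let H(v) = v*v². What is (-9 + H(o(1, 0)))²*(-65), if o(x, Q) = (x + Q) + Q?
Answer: -4160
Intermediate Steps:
o(x, Q) = x + 2*Q (o(x, Q) = (Q + x) + Q = x + 2*Q)
H(v) = v³
(-9 + H(o(1, 0)))²*(-65) = (-9 + (1 + 2*0)³)²*(-65) = (-9 + (1 + 0)³)²*(-65) = (-9 + 1³)²*(-65) = (-9 + 1)²*(-65) = (-8)²*(-65) = 64*(-65) = -4160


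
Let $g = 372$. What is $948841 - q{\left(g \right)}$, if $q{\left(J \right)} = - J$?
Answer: $949213$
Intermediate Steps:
$948841 - q{\left(g \right)} = 948841 - \left(-1\right) 372 = 948841 - -372 = 948841 + 372 = 949213$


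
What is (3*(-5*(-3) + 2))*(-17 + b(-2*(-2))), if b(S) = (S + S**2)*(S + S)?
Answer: 7293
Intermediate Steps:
b(S) = 2*S*(S + S**2) (b(S) = (S + S**2)*(2*S) = 2*S*(S + S**2))
(3*(-5*(-3) + 2))*(-17 + b(-2*(-2))) = (3*(-5*(-3) + 2))*(-17 + 2*(-2*(-2))**2*(1 - 2*(-2))) = (3*(15 + 2))*(-17 + 2*4**2*(1 + 4)) = (3*17)*(-17 + 2*16*5) = 51*(-17 + 160) = 51*143 = 7293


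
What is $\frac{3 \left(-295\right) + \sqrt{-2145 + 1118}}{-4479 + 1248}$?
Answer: $\frac{295}{1077} - \frac{i \sqrt{1027}}{3231} \approx 0.27391 - 0.0099186 i$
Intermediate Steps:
$\frac{3 \left(-295\right) + \sqrt{-2145 + 1118}}{-4479 + 1248} = \frac{-885 + \sqrt{-1027}}{-3231} = \left(-885 + i \sqrt{1027}\right) \left(- \frac{1}{3231}\right) = \frac{295}{1077} - \frac{i \sqrt{1027}}{3231}$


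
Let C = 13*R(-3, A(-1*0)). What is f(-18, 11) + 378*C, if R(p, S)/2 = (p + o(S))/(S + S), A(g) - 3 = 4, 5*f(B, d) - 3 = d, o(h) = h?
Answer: 14054/5 ≈ 2810.8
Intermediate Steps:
f(B, d) = 3/5 + d/5
A(g) = 7 (A(g) = 3 + 4 = 7)
R(p, S) = (S + p)/S (R(p, S) = 2*((p + S)/(S + S)) = 2*((S + p)/((2*S))) = 2*((S + p)*(1/(2*S))) = 2*((S + p)/(2*S)) = (S + p)/S)
C = 52/7 (C = 13*((7 - 3)/7) = 13*((1/7)*4) = 13*(4/7) = 52/7 ≈ 7.4286)
f(-18, 11) + 378*C = (3/5 + (1/5)*11) + 378*(52/7) = (3/5 + 11/5) + 2808 = 14/5 + 2808 = 14054/5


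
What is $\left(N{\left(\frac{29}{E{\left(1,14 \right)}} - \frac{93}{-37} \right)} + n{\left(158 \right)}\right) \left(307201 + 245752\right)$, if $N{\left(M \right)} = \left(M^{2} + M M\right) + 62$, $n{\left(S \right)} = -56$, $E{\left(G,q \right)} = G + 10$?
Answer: $\frac{5408060602678}{165649} \approx 3.2648 \cdot 10^{7}$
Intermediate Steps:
$E{\left(G,q \right)} = 10 + G$
$N{\left(M \right)} = 62 + 2 M^{2}$ ($N{\left(M \right)} = \left(M^{2} + M^{2}\right) + 62 = 2 M^{2} + 62 = 62 + 2 M^{2}$)
$\left(N{\left(\frac{29}{E{\left(1,14 \right)}} - \frac{93}{-37} \right)} + n{\left(158 \right)}\right) \left(307201 + 245752\right) = \left(\left(62 + 2 \left(\frac{29}{10 + 1} - \frac{93}{-37}\right)^{2}\right) - 56\right) \left(307201 + 245752\right) = \left(\left(62 + 2 \left(\frac{29}{11} - - \frac{93}{37}\right)^{2}\right) - 56\right) 552953 = \left(\left(62 + 2 \left(29 \cdot \frac{1}{11} + \frac{93}{37}\right)^{2}\right) - 56\right) 552953 = \left(\left(62 + 2 \left(\frac{29}{11} + \frac{93}{37}\right)^{2}\right) - 56\right) 552953 = \left(\left(62 + 2 \left(\frac{2096}{407}\right)^{2}\right) - 56\right) 552953 = \left(\left(62 + 2 \cdot \frac{4393216}{165649}\right) - 56\right) 552953 = \left(\left(62 + \frac{8786432}{165649}\right) - 56\right) 552953 = \left(\frac{19056670}{165649} - 56\right) 552953 = \frac{9780326}{165649} \cdot 552953 = \frac{5408060602678}{165649}$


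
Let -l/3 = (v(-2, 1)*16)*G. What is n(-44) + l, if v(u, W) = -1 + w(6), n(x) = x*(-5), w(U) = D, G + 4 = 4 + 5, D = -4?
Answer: 1420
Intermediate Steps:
G = 5 (G = -4 + (4 + 5) = -4 + 9 = 5)
w(U) = -4
n(x) = -5*x
v(u, W) = -5 (v(u, W) = -1 - 4 = -5)
l = 1200 (l = -3*(-5*16)*5 = -(-240)*5 = -3*(-400) = 1200)
n(-44) + l = -5*(-44) + 1200 = 220 + 1200 = 1420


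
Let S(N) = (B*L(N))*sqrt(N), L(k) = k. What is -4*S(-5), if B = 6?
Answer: 120*I*sqrt(5) ≈ 268.33*I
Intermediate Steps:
S(N) = 6*N**(3/2) (S(N) = (6*N)*sqrt(N) = 6*N**(3/2))
-4*S(-5) = -24*(-5)**(3/2) = -24*(-5*I*sqrt(5)) = -(-120)*I*sqrt(5) = 120*I*sqrt(5)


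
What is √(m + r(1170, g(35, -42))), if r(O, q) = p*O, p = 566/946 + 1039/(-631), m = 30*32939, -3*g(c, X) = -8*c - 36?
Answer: √87917087912360190/298463 ≈ 993.45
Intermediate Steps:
g(c, X) = 12 + 8*c/3 (g(c, X) = -(-8*c - 36)/3 = -(-36 - 8*c)/3 = 12 + 8*c/3)
m = 988170
p = -312874/298463 (p = 566*(1/946) + 1039*(-1/631) = 283/473 - 1039/631 = -312874/298463 ≈ -1.0483)
r(O, q) = -312874*O/298463
√(m + r(1170, g(35, -42))) = √(988170 - 312874/298463*1170) = √(988170 - 366062580/298463) = √(294566120130/298463) = √87917087912360190/298463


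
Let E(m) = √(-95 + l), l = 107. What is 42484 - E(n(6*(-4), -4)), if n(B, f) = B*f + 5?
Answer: 42484 - 2*√3 ≈ 42481.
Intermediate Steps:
n(B, f) = 5 + B*f
E(m) = 2*√3 (E(m) = √(-95 + 107) = √12 = 2*√3)
42484 - E(n(6*(-4), -4)) = 42484 - 2*√3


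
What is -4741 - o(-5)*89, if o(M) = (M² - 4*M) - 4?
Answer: -8390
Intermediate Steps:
o(M) = -4 + M² - 4*M
-4741 - o(-5)*89 = -4741 - (-4 + (-5)² - 4*(-5))*89 = -4741 - (-4 + 25 + 20)*89 = -4741 - 41*89 = -4741 - 1*3649 = -4741 - 3649 = -8390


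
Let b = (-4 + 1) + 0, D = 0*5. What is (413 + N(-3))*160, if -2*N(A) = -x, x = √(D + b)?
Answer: 66080 + 80*I*√3 ≈ 66080.0 + 138.56*I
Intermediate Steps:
D = 0
b = -3 (b = -3 + 0 = -3)
x = I*√3 (x = √(0 - 3) = √(-3) = I*√3 ≈ 1.732*I)
N(A) = I*√3/2 (N(A) = -(-1)*I*√3/2 = I*√3/2)
(413 + N(-3))*160 = (413 + I*√3/2)*160 = 66080 + 80*I*√3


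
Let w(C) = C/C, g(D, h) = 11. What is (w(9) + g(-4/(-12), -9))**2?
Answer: 144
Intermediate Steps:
w(C) = 1
(w(9) + g(-4/(-12), -9))**2 = (1 + 11)**2 = 12**2 = 144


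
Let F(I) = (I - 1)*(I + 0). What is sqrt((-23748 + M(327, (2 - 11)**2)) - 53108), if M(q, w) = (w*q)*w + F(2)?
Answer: sqrt(2068593) ≈ 1438.3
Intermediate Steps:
F(I) = I*(-1 + I) (F(I) = (-1 + I)*I = I*(-1 + I))
M(q, w) = 2 + q*w**2 (M(q, w) = (w*q)*w + 2*(-1 + 2) = (q*w)*w + 2*1 = q*w**2 + 2 = 2 + q*w**2)
sqrt((-23748 + M(327, (2 - 11)**2)) - 53108) = sqrt((-23748 + (2 + 327*((2 - 11)**2)**2)) - 53108) = sqrt((-23748 + (2 + 327*((-9)**2)**2)) - 53108) = sqrt((-23748 + (2 + 327*81**2)) - 53108) = sqrt((-23748 + (2 + 327*6561)) - 53108) = sqrt((-23748 + (2 + 2145447)) - 53108) = sqrt((-23748 + 2145449) - 53108) = sqrt(2121701 - 53108) = sqrt(2068593)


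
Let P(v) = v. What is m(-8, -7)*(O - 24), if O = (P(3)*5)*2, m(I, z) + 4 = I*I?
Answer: 360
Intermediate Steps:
m(I, z) = -4 + I**2 (m(I, z) = -4 + I*I = -4 + I**2)
O = 30 (O = (3*5)*2 = 15*2 = 30)
m(-8, -7)*(O - 24) = (-4 + (-8)**2)*(30 - 24) = (-4 + 64)*6 = 60*6 = 360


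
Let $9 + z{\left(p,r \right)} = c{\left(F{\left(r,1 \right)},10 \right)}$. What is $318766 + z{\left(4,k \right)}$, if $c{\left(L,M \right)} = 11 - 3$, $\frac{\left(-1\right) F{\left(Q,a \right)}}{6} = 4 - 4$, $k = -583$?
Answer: $318765$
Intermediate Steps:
$F{\left(Q,a \right)} = 0$ ($F{\left(Q,a \right)} = - 6 \left(4 - 4\right) = \left(-6\right) 0 = 0$)
$c{\left(L,M \right)} = 8$
$z{\left(p,r \right)} = -1$ ($z{\left(p,r \right)} = -9 + 8 = -1$)
$318766 + z{\left(4,k \right)} = 318766 - 1 = 318765$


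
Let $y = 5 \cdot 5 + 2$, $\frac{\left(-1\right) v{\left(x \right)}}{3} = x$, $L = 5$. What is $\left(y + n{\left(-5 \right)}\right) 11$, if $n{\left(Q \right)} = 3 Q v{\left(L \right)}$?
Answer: $2772$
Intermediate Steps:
$v{\left(x \right)} = - 3 x$
$y = 27$ ($y = 25 + 2 = 27$)
$n{\left(Q \right)} = - 45 Q$ ($n{\left(Q \right)} = 3 Q \left(\left(-3\right) 5\right) = 3 Q \left(-15\right) = - 45 Q$)
$\left(y + n{\left(-5 \right)}\right) 11 = \left(27 - -225\right) 11 = \left(27 + 225\right) 11 = 252 \cdot 11 = 2772$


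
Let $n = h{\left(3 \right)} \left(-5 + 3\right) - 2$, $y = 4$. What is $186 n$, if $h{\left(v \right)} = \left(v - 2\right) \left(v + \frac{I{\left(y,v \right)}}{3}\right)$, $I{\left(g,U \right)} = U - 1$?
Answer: $-1736$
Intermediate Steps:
$I{\left(g,U \right)} = -1 + U$
$h{\left(v \right)} = \left(-2 + v\right) \left(- \frac{1}{3} + \frac{4 v}{3}\right)$ ($h{\left(v \right)} = \left(v - 2\right) \left(v + \frac{-1 + v}{3}\right) = \left(-2 + v\right) \left(v + \left(-1 + v\right) \frac{1}{3}\right) = \left(-2 + v\right) \left(v + \left(- \frac{1}{3} + \frac{v}{3}\right)\right) = \left(-2 + v\right) \left(- \frac{1}{3} + \frac{4 v}{3}\right)$)
$n = - \frac{28}{3}$ ($n = \left(\frac{2}{3} - 9 + \frac{4 \cdot 3^{2}}{3}\right) \left(-5 + 3\right) - 2 = \left(\frac{2}{3} - 9 + \frac{4}{3} \cdot 9\right) \left(-2\right) - 2 = \left(\frac{2}{3} - 9 + 12\right) \left(-2\right) - 2 = \frac{11}{3} \left(-2\right) - 2 = - \frac{22}{3} - 2 = - \frac{28}{3} \approx -9.3333$)
$186 n = 186 \left(- \frac{28}{3}\right) = -1736$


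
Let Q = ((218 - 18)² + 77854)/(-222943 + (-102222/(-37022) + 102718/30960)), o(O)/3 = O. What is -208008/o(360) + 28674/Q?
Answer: -102126391745393007/1876172038840 ≈ -54433.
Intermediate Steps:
o(O) = 3*O
Q = -33771096699120/63882637169311 (Q = (200² + 77854)/(-222943 + (-102222*(-1/37022) + 102718*(1/30960))) = (40000 + 77854)/(-222943 + (51111/18511 + 51359/15480)) = 117854/(-222943 + 1741904729/286550280) = 117854/(-63882637169311/286550280) = 117854*(-286550280/63882637169311) = -33771096699120/63882637169311 ≈ -0.52864)
-208008/o(360) + 28674/Q = -208008/(3*360) + 28674/(-33771096699120/63882637169311) = -208008/1080 + 28674*(-63882637169311/33771096699120) = -208008*1/1080 - 101765041010712423/1876172038840 = -963/5 - 101765041010712423/1876172038840 = -102126391745393007/1876172038840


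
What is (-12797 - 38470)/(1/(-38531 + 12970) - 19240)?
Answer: 1310435787/491793641 ≈ 2.6646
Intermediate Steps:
(-12797 - 38470)/(1/(-38531 + 12970) - 19240) = -51267/(1/(-25561) - 19240) = -51267/(-1/25561 - 19240) = -51267/(-491793641/25561) = -51267*(-25561/491793641) = 1310435787/491793641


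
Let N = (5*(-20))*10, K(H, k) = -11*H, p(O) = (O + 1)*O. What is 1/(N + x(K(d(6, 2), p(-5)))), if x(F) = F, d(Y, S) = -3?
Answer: -1/967 ≈ -0.0010341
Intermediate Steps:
p(O) = O*(1 + O) (p(O) = (1 + O)*O = O*(1 + O))
N = -1000 (N = -100*10 = -1000)
1/(N + x(K(d(6, 2), p(-5)))) = 1/(-1000 - 11*(-3)) = 1/(-1000 + 33) = 1/(-967) = -1/967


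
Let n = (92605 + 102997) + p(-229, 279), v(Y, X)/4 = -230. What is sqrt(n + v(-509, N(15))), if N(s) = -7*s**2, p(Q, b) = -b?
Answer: sqrt(194403) ≈ 440.91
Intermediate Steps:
v(Y, X) = -920 (v(Y, X) = 4*(-230) = -920)
n = 195323 (n = (92605 + 102997) - 1*279 = 195602 - 279 = 195323)
sqrt(n + v(-509, N(15))) = sqrt(195323 - 920) = sqrt(194403)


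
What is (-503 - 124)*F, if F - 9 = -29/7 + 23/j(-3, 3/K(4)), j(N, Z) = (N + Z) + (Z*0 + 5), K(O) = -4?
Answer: -510378/35 ≈ -14582.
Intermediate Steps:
j(N, Z) = 5 + N + Z (j(N, Z) = (N + Z) + (0 + 5) = (N + Z) + 5 = 5 + N + Z)
F = 814/35 (F = 9 + (-29/7 + 23/(5 - 3 + 3/(-4))) = 9 + (-29*1/7 + 23/(5 - 3 + 3*(-1/4))) = 9 + (-29/7 + 23/(5 - 3 - 3/4)) = 9 + (-29/7 + 23/(5/4)) = 9 + (-29/7 + 23*(4/5)) = 9 + (-29/7 + 92/5) = 9 + 499/35 = 814/35 ≈ 23.257)
(-503 - 124)*F = (-503 - 124)*(814/35) = -627*814/35 = -510378/35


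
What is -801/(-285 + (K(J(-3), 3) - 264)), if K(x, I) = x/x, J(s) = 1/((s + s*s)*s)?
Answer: 801/548 ≈ 1.4617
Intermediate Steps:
J(s) = 1/(s*(s + s²)) (J(s) = 1/((s + s²)*s) = 1/(s*(s + s²)))
K(x, I) = 1
-801/(-285 + (K(J(-3), 3) - 264)) = -801/(-285 + (1 - 264)) = -801/(-285 - 263) = -801/(-548) = -801*(-1/548) = 801/548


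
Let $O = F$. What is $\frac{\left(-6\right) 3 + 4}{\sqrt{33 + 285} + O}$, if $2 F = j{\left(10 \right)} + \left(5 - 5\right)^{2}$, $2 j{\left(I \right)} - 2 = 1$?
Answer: $\frac{56}{1693} - \frac{224 \sqrt{318}}{5079} \approx -0.7534$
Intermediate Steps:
$j{\left(I \right)} = \frac{3}{2}$ ($j{\left(I \right)} = 1 + \frac{1}{2} \cdot 1 = 1 + \frac{1}{2} = \frac{3}{2}$)
$F = \frac{3}{4}$ ($F = \frac{\frac{3}{2} + \left(5 - 5\right)^{2}}{2} = \frac{\frac{3}{2} + 0^{2}}{2} = \frac{\frac{3}{2} + 0}{2} = \frac{1}{2} \cdot \frac{3}{2} = \frac{3}{4} \approx 0.75$)
$O = \frac{3}{4} \approx 0.75$
$\frac{\left(-6\right) 3 + 4}{\sqrt{33 + 285} + O} = \frac{\left(-6\right) 3 + 4}{\sqrt{33 + 285} + \frac{3}{4}} = \frac{-18 + 4}{\sqrt{318} + \frac{3}{4}} = - \frac{14}{\frac{3}{4} + \sqrt{318}}$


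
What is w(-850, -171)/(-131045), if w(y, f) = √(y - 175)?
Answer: -I*√41/26209 ≈ -0.00024431*I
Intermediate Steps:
w(y, f) = √(-175 + y)
w(-850, -171)/(-131045) = √(-175 - 850)/(-131045) = √(-1025)*(-1/131045) = (5*I*√41)*(-1/131045) = -I*√41/26209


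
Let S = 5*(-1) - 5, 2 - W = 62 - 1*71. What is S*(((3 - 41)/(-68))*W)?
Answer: -1045/17 ≈ -61.471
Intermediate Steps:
W = 11 (W = 2 - (62 - 1*71) = 2 - (62 - 71) = 2 - 1*(-9) = 2 + 9 = 11)
S = -10 (S = -5 - 5 = -10)
S*(((3 - 41)/(-68))*W) = -10*(3 - 41)/(-68)*11 = -10*(-38*(-1/68))*11 = -95*11/17 = -10*209/34 = -1045/17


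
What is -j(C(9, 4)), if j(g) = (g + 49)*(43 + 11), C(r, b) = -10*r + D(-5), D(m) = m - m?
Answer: 2214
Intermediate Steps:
D(m) = 0
C(r, b) = -10*r (C(r, b) = -10*r + 0 = -10*r)
j(g) = 2646 + 54*g (j(g) = (49 + g)*54 = 2646 + 54*g)
-j(C(9, 4)) = -(2646 + 54*(-10*9)) = -(2646 + 54*(-90)) = -(2646 - 4860) = -1*(-2214) = 2214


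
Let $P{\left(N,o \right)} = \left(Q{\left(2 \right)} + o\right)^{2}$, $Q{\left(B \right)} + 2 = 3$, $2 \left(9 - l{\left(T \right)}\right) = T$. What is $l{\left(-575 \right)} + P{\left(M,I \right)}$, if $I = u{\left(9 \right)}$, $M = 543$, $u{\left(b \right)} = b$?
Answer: $\frac{793}{2} \approx 396.5$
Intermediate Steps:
$l{\left(T \right)} = 9 - \frac{T}{2}$
$Q{\left(B \right)} = 1$ ($Q{\left(B \right)} = -2 + 3 = 1$)
$I = 9$
$P{\left(N,o \right)} = \left(1 + o\right)^{2}$
$l{\left(-575 \right)} + P{\left(M,I \right)} = \left(9 - - \frac{575}{2}\right) + \left(1 + 9\right)^{2} = \left(9 + \frac{575}{2}\right) + 10^{2} = \frac{593}{2} + 100 = \frac{793}{2}$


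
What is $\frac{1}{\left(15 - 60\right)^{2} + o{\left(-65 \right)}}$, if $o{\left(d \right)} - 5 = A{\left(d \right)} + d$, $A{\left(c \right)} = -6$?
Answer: $\frac{1}{1959} \approx 0.00051046$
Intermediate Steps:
$o{\left(d \right)} = -1 + d$ ($o{\left(d \right)} = 5 + \left(-6 + d\right) = -1 + d$)
$\frac{1}{\left(15 - 60\right)^{2} + o{\left(-65 \right)}} = \frac{1}{\left(15 - 60\right)^{2} - 66} = \frac{1}{\left(-45\right)^{2} - 66} = \frac{1}{2025 - 66} = \frac{1}{1959}$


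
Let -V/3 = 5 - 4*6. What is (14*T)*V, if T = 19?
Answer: 15162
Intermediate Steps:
V = 57 (V = -3*(5 - 4*6) = -3*(5 - 24) = -3*(-19) = 57)
(14*T)*V = (14*19)*57 = 266*57 = 15162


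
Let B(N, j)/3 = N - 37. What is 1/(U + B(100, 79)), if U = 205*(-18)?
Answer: -1/3501 ≈ -0.00028563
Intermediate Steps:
B(N, j) = -111 + 3*N (B(N, j) = 3*(N - 37) = 3*(-37 + N) = -111 + 3*N)
U = -3690
1/(U + B(100, 79)) = 1/(-3690 + (-111 + 3*100)) = 1/(-3690 + (-111 + 300)) = 1/(-3690 + 189) = 1/(-3501) = -1/3501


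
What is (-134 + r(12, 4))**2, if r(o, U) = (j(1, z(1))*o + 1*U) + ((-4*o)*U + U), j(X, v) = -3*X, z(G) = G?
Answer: 125316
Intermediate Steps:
r(o, U) = -3*o + 2*U - 4*U*o (r(o, U) = ((-3*1)*o + 1*U) + ((-4*o)*U + U) = (-3*o + U) + (-4*U*o + U) = (U - 3*o) + (U - 4*U*o) = -3*o + 2*U - 4*U*o)
(-134 + r(12, 4))**2 = (-134 + (-3*12 + 2*4 - 4*4*12))**2 = (-134 + (-36 + 8 - 192))**2 = (-134 - 220)**2 = (-354)**2 = 125316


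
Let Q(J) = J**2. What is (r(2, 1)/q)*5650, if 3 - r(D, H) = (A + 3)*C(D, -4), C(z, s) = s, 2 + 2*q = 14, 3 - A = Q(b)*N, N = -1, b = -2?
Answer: 121475/3 ≈ 40492.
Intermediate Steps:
A = 7 (A = 3 - (-2)**2*(-1) = 3 - 4*(-1) = 3 - 1*(-4) = 3 + 4 = 7)
q = 6 (q = -1 + (1/2)*14 = -1 + 7 = 6)
r(D, H) = 43 (r(D, H) = 3 - (7 + 3)*(-4) = 3 - 10*(-4) = 3 - 1*(-40) = 3 + 40 = 43)
(r(2, 1)/q)*5650 = (43/6)*5650 = 121475/3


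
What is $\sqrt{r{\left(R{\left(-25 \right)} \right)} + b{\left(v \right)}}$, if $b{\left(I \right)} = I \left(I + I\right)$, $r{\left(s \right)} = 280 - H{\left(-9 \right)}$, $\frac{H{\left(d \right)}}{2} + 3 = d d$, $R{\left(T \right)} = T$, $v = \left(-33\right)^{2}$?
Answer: $\sqrt{2371966} \approx 1540.1$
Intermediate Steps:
$v = 1089$
$H{\left(d \right)} = -6 + 2 d^{2}$ ($H{\left(d \right)} = -6 + 2 d d = -6 + 2 d^{2}$)
$r{\left(s \right)} = 124$ ($r{\left(s \right)} = 280 - \left(-6 + 2 \left(-9\right)^{2}\right) = 280 - \left(-6 + 2 \cdot 81\right) = 280 - \left(-6 + 162\right) = 280 - 156 = 124$)
$b{\left(I \right)} = 2 I^{2}$ ($b{\left(I \right)} = I 2 I = 2 I^{2}$)
$\sqrt{r{\left(R{\left(-25 \right)} \right)} + b{\left(v \right)}} = \sqrt{124 + 2 \cdot 1089^{2}} = \sqrt{124 + 2 \cdot 1185921} = \sqrt{124 + 2371842} = \sqrt{2371966}$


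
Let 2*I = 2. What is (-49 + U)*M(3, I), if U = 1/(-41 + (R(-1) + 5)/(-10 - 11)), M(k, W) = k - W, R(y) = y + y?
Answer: -14119/144 ≈ -98.049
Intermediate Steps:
R(y) = 2*y
I = 1 (I = (½)*2 = 1)
U = -7/288 (U = 1/(-41 + (2*(-1) + 5)/(-10 - 11)) = 1/(-41 + (-2 + 5)/(-21)) = 1/(-41 + 3*(-1/21)) = 1/(-41 - ⅐) = 1/(-288/7) = -7/288 ≈ -0.024306)
(-49 + U)*M(3, I) = (-49 - 7/288)*(3 - 1*1) = -14119*(3 - 1)/288 = -14119/288*2 = -14119/144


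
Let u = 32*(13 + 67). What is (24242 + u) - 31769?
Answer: -4967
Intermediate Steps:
u = 2560 (u = 32*80 = 2560)
(24242 + u) - 31769 = (24242 + 2560) - 31769 = 26802 - 31769 = -4967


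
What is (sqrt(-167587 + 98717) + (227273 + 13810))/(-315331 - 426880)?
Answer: -241083/742211 - I*sqrt(68870)/742211 ≈ -0.32482 - 0.00035358*I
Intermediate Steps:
(sqrt(-167587 + 98717) + (227273 + 13810))/(-315331 - 426880) = (sqrt(-68870) + 241083)/(-742211) = (I*sqrt(68870) + 241083)*(-1/742211) = (241083 + I*sqrt(68870))*(-1/742211) = -241083/742211 - I*sqrt(68870)/742211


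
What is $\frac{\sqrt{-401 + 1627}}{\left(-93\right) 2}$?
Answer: $- \frac{\sqrt{1226}}{186} \approx -0.18825$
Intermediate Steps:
$\frac{\sqrt{-401 + 1627}}{\left(-93\right) 2} = \frac{\sqrt{1226}}{-186} = \sqrt{1226} \left(- \frac{1}{186}\right) = - \frac{\sqrt{1226}}{186}$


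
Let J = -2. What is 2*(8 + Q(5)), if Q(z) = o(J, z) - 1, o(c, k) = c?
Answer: 10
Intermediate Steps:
Q(z) = -3 (Q(z) = -2 - 1 = -3)
2*(8 + Q(5)) = 2*(8 - 3) = 2*5 = 10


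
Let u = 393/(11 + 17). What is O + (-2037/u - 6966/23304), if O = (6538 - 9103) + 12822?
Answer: 5144807929/508804 ≈ 10112.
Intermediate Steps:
u = 393/28 ≈ 14.036
O = 10257 (O = -2565 + 12822 = 10257)
O + (-2037/u - 6966/23304) = 10257 + (-2037/393/28 - 6966/23304) = 10257 + (-2037*28/393 - 6966*1/23304) = 10257 + (-19012/131 - 1161/3884) = 10257 - 73994699/508804 = 5144807929/508804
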